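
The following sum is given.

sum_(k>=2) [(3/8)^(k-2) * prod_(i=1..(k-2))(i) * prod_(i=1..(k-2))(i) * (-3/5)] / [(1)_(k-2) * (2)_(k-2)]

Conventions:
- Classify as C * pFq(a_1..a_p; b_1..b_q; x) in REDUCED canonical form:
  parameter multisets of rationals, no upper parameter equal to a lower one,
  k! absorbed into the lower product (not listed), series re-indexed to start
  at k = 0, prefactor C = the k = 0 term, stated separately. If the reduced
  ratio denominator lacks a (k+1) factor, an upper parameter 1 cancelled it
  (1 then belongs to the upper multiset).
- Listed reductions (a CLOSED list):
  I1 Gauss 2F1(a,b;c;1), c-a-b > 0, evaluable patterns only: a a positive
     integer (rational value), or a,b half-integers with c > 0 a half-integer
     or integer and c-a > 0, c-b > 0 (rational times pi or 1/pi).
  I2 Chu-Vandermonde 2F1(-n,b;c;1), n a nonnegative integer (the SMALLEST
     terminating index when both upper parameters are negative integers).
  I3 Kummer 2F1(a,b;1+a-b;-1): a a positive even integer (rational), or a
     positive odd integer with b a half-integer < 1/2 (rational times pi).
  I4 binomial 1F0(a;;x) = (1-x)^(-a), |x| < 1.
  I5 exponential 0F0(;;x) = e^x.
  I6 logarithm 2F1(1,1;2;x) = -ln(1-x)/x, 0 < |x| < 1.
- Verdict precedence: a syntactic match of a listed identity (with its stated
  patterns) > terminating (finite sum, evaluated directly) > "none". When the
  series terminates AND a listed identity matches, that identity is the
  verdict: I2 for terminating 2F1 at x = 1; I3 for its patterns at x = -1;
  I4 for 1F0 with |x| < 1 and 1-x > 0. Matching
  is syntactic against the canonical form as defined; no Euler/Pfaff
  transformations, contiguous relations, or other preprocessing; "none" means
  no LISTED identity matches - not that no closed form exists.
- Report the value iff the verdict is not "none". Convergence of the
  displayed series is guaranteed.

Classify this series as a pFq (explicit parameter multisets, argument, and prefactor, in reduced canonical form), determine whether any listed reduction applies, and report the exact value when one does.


Reduced: x = 3/8, 2F1, upper = {1, 1}, lower = {2}, C = -3/5. Verdict at x = 3/8: logarithm (I6) matches (the logarithm: parameters (1,1;2), x = 3/8). Value: (8/5) * ln(5/8).

First insight: from the first term -3/5: the running product (prefactor -3/5) telescopes to a rising factorial.
Term ratio: r(k) = (3/8) * (k+1) (k+1) / [(k+2) (k+1)] - rational in k, leading ratio (3/8); with t_0 = -3/5, classification follows.


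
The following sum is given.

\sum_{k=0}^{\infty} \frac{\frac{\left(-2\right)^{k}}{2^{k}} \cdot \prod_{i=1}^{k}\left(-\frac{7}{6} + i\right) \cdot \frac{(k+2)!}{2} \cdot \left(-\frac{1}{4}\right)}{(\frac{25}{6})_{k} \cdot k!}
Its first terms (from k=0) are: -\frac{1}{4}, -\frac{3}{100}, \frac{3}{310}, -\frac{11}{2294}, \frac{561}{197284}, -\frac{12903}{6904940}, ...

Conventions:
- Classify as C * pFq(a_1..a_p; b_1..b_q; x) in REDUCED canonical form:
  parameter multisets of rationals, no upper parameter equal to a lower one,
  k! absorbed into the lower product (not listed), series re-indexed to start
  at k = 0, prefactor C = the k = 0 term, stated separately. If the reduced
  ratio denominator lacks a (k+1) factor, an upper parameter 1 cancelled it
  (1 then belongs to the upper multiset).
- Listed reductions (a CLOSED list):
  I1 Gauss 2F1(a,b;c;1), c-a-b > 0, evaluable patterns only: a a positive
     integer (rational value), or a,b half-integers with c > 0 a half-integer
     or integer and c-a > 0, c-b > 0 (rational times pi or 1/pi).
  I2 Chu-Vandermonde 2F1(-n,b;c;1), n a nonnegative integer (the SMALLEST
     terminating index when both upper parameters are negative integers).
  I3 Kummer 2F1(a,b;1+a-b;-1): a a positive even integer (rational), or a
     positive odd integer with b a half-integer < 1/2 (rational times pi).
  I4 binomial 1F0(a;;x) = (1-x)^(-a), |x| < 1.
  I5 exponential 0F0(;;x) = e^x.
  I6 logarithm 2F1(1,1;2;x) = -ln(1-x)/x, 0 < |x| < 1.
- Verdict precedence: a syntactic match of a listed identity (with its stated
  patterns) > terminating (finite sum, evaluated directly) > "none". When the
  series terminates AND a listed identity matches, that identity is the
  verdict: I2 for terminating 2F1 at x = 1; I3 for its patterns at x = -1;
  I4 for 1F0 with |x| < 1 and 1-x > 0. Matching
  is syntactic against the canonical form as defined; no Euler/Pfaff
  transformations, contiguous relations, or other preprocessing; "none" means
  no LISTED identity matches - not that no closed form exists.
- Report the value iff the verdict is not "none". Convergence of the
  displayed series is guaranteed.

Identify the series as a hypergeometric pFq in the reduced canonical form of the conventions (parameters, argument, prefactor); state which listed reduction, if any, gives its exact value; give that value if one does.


Reduced: x = -1, 2F1, upper = {-\frac{1}{6}, 3}, lower = {\frac{25}{6}}, C = -\frac{1}{4}. Verdict: no listed reduction: x = -1 and upper {-\frac{1}{6}, 3} fail every I1-I6 pattern.

Key observation: from the first term -\frac{1}{4}: the factorial ratio (C = -1/4) (k+a-1)!/(a-1)! is a rising factorial (a)_k.
Term ratio: r(k) = -1 * (k-\frac{1}{6}) (k+3) / [(k+\frac{25}{6}) (k+1)] - rational; roots negated = parameters, x = -1, C = -\frac{1}{4}.


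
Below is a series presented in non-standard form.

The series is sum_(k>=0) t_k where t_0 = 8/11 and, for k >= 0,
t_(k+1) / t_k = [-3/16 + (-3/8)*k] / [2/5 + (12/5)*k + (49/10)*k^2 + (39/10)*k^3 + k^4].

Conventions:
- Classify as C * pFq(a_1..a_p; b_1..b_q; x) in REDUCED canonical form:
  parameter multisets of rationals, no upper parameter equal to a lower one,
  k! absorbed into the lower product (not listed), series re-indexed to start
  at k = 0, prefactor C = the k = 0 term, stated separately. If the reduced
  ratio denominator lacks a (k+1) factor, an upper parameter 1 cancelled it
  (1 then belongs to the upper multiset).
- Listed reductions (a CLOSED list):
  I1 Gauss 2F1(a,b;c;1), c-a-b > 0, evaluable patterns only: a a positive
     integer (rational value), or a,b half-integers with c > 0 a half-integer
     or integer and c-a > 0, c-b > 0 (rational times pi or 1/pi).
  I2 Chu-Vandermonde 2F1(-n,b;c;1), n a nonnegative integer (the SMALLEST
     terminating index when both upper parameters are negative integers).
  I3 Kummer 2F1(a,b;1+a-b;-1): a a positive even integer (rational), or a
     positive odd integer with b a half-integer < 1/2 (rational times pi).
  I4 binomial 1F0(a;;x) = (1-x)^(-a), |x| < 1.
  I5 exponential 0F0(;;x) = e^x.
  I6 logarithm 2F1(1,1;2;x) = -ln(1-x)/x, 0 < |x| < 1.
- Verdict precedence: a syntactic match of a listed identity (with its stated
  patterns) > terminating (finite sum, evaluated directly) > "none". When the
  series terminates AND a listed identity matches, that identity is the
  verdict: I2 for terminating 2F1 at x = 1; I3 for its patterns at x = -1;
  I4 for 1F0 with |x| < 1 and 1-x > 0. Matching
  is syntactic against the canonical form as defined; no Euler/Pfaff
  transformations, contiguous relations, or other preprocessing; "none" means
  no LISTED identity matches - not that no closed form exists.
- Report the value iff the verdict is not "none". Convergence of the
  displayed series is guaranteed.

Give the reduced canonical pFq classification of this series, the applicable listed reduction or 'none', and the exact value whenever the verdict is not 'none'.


First insight: t_0 being 8/11, the expanded ratio factors over Q; C = 8/11, roots give parameters.
Adjacent-term ratio: r(k) = (-3/8) * 1 / [(k+2/5) (k+2) (k+1)] - rational; roots negated = parameters, x = (-3/8), C = 8/11.

x = -3/8 here; the reduced form reads 0F2, upper {-}, lower {2/5, 2}, C = 8/11. Verdict: none. No listed pattern accepts 0F2(-; 2/5, 2; -3/8).


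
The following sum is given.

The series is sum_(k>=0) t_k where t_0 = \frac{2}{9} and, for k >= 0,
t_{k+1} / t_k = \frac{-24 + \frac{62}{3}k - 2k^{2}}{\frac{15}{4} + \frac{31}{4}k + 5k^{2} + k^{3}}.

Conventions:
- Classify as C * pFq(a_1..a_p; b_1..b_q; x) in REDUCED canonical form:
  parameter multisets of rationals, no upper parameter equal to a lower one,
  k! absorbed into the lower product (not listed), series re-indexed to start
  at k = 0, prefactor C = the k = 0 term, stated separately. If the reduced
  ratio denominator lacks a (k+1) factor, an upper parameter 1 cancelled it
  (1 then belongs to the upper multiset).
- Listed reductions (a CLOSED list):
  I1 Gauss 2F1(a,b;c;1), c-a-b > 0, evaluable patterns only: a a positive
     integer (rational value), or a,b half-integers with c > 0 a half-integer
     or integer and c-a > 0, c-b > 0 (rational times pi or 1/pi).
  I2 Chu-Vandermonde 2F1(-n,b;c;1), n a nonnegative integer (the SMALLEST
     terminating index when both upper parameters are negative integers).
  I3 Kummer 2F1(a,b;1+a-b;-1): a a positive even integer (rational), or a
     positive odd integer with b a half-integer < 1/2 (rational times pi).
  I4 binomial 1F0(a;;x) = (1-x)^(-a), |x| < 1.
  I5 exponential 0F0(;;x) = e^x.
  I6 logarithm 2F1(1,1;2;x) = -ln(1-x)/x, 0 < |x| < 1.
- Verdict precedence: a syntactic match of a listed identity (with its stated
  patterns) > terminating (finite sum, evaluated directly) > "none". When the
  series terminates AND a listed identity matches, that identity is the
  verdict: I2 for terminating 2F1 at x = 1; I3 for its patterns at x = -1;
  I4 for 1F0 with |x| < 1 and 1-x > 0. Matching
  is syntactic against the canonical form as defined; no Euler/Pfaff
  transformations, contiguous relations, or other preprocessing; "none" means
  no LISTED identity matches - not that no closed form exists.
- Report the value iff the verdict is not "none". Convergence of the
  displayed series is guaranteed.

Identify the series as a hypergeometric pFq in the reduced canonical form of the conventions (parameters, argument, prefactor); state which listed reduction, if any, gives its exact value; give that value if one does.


First insight: t_0 = \frac{2}{9} here, and factor the ratio over Q (C = 2/9): negated roots = parameters.
Consecutive-term ratio: r(k) = -2 * (k-9) (k-\frac{4}{3}) / [(k+\frac{3}{2}) (k+\frac{5}{2}) (k+1)] - rational; roots negated = parameters, x = -2, C = \frac{2}{9}.

With C = \frac{2}{9}: the canonical form is 2F2(-9, -\frac{4}{3}; \frac{3}{2}, \frac{5}{2}; -2). Verdict: terminating at k = 9: the factor (-9)_k kills every later term; summing the 10 survivors is exact. Hence: -\frac{590339875713591752674}{893383919127947622375}.


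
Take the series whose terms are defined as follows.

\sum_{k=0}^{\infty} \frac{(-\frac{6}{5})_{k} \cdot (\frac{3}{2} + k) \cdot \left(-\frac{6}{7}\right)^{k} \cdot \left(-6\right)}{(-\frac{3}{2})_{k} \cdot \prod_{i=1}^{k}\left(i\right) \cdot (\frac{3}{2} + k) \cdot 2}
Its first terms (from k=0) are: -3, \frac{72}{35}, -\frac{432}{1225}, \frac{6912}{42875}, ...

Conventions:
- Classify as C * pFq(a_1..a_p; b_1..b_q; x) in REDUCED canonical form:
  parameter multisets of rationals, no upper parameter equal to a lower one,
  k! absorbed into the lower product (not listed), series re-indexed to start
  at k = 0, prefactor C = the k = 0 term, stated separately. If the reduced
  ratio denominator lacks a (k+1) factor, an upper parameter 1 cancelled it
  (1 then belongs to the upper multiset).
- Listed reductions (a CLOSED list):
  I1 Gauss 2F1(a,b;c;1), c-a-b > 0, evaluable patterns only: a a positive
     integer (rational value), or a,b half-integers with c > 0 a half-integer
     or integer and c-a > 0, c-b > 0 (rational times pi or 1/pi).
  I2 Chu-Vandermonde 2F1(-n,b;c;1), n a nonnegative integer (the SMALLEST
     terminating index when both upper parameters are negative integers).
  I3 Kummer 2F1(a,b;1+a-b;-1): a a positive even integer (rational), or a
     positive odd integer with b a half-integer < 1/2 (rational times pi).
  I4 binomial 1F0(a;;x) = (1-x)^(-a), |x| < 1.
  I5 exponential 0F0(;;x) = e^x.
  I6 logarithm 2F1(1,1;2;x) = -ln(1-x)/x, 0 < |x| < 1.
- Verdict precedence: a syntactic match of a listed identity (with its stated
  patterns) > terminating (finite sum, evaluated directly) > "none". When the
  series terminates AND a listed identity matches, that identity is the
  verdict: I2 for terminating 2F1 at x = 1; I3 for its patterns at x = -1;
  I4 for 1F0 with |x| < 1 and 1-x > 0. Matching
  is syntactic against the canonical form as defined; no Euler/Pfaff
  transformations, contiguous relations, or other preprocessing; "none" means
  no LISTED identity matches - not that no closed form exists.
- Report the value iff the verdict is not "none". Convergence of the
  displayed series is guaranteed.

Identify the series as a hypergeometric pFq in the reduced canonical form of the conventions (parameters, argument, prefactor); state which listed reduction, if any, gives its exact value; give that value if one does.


With C = -3: the canonical form is 1F1(-\frac{6}{5}; -\frac{3}{2}; -\frac{6}{7}). Verdict: no listed reduction: x = -\frac{6}{7} and upper {-\frac{6}{5}} fail every I1-I6 pattern.

Key observation: with t_0 = -3, the constant factors (C = -3, x = -6/7) combine into one prefactor.
Step ratio: r(k) = -\frac{6}{7} * (k-\frac{6}{5}) / [(k-\frac{3}{2}) (k+1)] - rational in k. x = -\frac{6}{7}; t_0 = -3; negate the roots.


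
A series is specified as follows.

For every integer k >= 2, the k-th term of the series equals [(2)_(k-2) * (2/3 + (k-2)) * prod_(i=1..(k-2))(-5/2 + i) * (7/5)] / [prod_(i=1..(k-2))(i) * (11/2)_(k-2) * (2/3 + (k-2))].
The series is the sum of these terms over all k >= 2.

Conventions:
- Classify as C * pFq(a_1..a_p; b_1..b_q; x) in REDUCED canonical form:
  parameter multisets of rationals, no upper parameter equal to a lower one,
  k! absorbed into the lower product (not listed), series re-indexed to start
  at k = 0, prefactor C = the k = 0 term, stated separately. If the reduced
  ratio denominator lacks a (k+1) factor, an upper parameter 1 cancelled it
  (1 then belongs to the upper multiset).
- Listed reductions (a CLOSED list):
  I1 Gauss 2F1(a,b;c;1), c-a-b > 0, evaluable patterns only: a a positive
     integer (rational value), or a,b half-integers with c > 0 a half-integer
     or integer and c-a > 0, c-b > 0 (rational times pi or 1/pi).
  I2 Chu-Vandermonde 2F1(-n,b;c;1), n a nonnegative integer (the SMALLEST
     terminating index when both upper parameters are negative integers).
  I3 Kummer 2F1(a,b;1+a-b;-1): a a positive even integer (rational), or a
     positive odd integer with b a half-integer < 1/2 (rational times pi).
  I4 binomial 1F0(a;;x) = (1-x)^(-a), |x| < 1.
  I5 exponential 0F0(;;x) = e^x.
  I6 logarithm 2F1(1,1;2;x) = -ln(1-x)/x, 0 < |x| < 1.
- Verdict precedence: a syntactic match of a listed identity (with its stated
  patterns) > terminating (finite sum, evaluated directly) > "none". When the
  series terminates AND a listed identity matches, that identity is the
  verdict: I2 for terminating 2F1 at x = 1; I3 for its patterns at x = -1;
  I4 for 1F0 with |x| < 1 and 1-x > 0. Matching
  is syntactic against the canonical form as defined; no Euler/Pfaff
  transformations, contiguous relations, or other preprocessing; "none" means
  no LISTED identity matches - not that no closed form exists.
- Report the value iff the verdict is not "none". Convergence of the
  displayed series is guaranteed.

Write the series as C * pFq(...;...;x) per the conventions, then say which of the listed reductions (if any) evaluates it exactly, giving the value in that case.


Reduced: x = 1, 2F1, upper = {-3/2, 2}, lower = {11/2}, C = 7/5. Verdict: this is Gauss's theorem (I1) (x = 1: the Gamma ratio telescopes since c-a-b = 5 > 0 and a = 2 in Z>0). Exact value: 147/200.

Structural cue: t_0 being 7/5, the factor k + 2/3 cancels (top and bottom), leaving C = 7/5, x = 1.
Ratio: r(k) = 1 * (k-3/2) (k+2) / [(k+11/2) (k+1)] - poly over poly, x = 1 from leading terms; C = 7/5 at k = 0.


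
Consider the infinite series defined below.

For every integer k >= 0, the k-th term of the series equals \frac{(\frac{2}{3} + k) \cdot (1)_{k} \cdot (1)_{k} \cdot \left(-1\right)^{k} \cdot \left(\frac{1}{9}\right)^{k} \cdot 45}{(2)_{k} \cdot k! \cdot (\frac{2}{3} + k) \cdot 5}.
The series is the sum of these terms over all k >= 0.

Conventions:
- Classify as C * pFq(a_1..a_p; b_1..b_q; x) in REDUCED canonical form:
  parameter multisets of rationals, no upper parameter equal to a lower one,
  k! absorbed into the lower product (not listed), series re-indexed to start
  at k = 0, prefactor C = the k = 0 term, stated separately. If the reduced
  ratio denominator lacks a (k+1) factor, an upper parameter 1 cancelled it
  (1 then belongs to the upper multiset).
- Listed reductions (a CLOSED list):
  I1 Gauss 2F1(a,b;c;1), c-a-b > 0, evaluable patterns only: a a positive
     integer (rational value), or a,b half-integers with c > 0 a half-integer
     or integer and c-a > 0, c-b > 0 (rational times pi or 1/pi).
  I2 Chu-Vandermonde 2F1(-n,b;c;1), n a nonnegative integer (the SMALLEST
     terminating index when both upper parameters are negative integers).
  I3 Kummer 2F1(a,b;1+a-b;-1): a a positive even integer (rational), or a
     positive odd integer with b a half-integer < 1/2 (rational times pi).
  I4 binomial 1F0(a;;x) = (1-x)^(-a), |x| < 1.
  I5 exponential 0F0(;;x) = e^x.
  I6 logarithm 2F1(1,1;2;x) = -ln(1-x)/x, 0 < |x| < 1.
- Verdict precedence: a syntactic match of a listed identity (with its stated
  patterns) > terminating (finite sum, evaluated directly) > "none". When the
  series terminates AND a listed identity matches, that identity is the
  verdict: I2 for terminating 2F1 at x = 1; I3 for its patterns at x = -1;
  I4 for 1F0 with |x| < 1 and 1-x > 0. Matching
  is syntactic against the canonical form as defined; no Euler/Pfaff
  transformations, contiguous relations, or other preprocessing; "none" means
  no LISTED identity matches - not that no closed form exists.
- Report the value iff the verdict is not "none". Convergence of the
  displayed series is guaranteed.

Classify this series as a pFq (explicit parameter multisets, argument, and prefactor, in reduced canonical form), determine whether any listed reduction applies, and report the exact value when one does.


Key step: x = -\frac{1}{9} and striking the common factor k + 2/3 reduces the term (C = 9).
Adjacent-term ratio: r(k) = -\frac{1}{9} * (k+1) (k+1) / [(k+2) (k+1)] ; factor over Q: parameters, x = -\frac{1}{9}, and C = 9.

This is 9 * 2F1(1, 1; 2; -\frac{1}{9}) in reduced canonical form. Verdict at x = -\frac{1}{9}: logarithm (I6) matches (the logarithm: parameters (1,1;2), x = -\frac{1}{9}). Exact value: 81 \cdot \ln\left(\frac{10}{9}\right).


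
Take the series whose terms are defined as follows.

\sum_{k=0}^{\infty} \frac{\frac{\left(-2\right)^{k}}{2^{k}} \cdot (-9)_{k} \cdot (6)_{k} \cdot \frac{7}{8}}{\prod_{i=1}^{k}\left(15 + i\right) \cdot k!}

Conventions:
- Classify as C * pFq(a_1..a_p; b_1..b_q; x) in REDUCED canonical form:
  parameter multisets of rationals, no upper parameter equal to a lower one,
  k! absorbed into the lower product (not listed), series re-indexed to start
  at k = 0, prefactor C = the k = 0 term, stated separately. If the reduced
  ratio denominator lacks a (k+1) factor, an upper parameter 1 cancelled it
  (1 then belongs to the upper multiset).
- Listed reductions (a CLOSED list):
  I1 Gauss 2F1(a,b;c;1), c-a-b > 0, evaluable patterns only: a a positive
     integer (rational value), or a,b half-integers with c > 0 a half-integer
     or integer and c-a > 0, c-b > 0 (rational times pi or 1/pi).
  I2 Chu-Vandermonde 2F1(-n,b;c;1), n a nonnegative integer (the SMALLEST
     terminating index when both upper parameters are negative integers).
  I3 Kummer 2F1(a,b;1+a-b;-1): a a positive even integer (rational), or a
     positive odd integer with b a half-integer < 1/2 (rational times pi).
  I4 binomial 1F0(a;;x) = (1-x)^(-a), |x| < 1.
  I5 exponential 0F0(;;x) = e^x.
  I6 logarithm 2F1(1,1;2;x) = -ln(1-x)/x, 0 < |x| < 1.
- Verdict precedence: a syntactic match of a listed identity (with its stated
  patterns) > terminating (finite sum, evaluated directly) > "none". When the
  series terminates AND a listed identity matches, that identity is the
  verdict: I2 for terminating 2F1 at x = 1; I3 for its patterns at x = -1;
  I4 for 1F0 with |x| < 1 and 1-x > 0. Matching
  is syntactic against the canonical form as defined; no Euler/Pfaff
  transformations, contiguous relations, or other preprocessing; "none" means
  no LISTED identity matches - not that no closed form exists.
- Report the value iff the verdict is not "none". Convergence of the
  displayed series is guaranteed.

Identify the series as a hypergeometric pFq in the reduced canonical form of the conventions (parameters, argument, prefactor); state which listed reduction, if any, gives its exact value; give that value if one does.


This is \frac{7}{8} * 2F1(-9, 6; 16; -1) in reduced canonical form. Verdict at x = -1: Kummer (I3) matches (x = -1; c = 16 equals 1+a-b for upper {-9, 6}: listed pattern). Hence: \frac{637}{32}.

First insight: with t_0 = \frac{7}{8}, the lower running product (C = 7/8) is a rising factorial.
Ratio: r(k) = -1 * (k-9) (k+6) / [(k+16) (k+1)] - rational in k, leading ratio -1; with t_0 = \frac{7}{8}, classification follows.


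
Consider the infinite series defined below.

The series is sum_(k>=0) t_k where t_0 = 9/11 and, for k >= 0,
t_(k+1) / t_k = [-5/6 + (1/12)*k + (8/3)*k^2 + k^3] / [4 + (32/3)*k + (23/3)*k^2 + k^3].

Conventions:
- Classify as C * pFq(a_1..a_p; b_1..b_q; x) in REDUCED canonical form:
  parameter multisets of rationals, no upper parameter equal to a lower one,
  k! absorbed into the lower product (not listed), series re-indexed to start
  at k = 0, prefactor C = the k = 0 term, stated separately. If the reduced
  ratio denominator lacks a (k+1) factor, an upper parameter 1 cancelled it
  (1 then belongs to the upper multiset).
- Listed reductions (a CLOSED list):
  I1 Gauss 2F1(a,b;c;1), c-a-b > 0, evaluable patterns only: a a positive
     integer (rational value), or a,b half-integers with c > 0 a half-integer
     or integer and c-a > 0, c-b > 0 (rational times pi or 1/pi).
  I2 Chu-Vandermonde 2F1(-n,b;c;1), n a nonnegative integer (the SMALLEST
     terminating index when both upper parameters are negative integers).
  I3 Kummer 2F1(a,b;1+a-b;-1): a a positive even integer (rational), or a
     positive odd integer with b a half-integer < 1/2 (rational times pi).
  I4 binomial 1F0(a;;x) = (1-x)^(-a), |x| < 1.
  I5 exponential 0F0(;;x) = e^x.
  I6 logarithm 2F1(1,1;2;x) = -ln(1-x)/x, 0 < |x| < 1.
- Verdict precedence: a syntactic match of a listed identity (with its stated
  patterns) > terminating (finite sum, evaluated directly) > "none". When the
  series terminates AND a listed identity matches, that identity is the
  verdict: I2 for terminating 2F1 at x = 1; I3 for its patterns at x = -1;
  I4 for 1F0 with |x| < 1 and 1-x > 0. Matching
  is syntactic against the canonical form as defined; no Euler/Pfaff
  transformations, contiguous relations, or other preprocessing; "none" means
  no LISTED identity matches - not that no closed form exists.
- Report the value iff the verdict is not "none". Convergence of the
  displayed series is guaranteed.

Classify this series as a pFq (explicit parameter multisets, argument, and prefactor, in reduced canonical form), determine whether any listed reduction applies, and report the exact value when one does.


This is 9/11 * 2F1(-1/2, 5/2; 6; 1) in reduced canonical form. Verdict (x = 1): Gauss (I1, half-integer pattern) applies (x = 1; upper {-1/2, 5/2} half-integers, c = 6 in the evaluable pattern). Value: (8192/4235) / pi.

Structural cue: t_0 being 9/11, factor the ratio over Q (C = 9/11, x = 1): negated roots = parameters.
Step ratio: r(k) = 1 * (k-1/2) (k+5/2) / [(k+6) (k+1)] - poly over poly, x = 1 from leading terms; C = 9/11 at k = 0.


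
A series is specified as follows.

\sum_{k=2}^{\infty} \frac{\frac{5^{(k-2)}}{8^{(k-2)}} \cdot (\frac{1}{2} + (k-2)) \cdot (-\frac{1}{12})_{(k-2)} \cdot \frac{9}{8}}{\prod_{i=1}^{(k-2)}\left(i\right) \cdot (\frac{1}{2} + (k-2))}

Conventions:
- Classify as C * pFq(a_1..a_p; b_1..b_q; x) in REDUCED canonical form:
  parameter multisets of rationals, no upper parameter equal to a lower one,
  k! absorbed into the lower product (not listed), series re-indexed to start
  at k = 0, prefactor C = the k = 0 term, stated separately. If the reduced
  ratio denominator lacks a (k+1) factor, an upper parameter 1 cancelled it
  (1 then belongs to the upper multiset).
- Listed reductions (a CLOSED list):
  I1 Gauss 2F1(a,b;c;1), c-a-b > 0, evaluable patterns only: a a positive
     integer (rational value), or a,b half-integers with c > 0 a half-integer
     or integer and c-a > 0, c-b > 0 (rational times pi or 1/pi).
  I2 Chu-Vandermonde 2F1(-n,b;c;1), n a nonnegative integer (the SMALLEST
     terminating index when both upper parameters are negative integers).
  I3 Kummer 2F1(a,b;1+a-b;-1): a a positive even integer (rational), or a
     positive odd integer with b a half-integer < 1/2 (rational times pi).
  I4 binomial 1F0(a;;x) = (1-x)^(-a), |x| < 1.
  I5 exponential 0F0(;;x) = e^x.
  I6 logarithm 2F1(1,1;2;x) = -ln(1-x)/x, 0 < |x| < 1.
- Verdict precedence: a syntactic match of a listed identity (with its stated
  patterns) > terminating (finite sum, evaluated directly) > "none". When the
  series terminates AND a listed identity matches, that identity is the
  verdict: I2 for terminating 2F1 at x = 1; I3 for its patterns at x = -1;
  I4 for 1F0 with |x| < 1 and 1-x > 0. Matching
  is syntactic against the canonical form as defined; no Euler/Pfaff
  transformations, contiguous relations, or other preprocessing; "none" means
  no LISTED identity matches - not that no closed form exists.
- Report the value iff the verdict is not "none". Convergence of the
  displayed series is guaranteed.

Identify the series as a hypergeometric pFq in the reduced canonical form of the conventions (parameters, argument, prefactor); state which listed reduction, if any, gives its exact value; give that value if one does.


This is \frac{9}{8} * 1F0(-\frac{1}{12}; -; \frac{5}{8}) in reduced canonical form. Verdict: the I4 binomial reduction applies (the 1F0 binomial series: exponent 1/12, x = \frac{5}{8}). Its exact value is \frac{9}{8} \cdot \left(\frac{3}{8}\right)^{\frac{1}{12}}.

Structural cue: t_0 being \frac{9}{8}, the product of the first k integers (C = 9/8) is k!.
Ratio: r(k) = \frac{5}{8} * (k-\frac{1}{12}) / [(k+1)] ; factor over Q: parameters, x = \frac{5}{8}, and C = \frac{9}{8}.


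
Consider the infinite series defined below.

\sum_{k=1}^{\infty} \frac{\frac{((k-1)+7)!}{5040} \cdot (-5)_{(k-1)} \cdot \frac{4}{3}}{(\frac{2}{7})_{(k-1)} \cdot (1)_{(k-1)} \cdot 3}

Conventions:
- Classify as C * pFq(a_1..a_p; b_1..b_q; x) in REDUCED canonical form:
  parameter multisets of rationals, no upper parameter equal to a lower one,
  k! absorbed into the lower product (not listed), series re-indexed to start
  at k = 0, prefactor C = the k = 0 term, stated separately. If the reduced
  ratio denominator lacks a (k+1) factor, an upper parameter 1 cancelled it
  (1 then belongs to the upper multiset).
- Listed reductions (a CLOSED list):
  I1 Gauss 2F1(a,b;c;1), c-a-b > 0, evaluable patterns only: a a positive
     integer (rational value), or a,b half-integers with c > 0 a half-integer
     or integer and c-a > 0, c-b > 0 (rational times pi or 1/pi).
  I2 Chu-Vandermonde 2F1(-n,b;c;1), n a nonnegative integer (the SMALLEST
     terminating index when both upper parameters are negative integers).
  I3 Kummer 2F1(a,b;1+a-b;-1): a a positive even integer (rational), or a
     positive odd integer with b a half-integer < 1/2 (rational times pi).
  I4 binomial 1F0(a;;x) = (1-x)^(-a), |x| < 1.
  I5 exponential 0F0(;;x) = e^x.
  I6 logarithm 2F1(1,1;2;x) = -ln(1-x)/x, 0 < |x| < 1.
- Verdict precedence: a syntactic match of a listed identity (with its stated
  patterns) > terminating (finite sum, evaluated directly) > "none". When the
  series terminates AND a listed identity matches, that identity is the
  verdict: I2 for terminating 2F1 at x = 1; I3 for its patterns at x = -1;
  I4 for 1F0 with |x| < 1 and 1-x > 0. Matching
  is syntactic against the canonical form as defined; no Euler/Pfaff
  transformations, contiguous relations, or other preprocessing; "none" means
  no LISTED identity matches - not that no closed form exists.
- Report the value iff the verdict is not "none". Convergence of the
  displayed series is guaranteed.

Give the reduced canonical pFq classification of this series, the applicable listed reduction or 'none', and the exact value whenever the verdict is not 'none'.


The series (x = 1) is 2F1: upper {-5, 8}, lower {\frac{2}{7}}, prefactor \frac{4}{9}. Verdict: Chu-Vandermonde (I2) matches (terminating 2F1 at x = 1 with n = 5, b = 8, c = \frac{2}{7}). Its exact value is -\frac{13442}{69}.

Key step: from the first term \frac{4}{9}: the constant factors (C = 4/9) combine into one prefactor.
Adjacent-term ratio: r(k) = 1 * (k-5) (k+8) / [(k+\frac{2}{7}) (k+1)] - poly over poly, x = 1 from leading terms; C = \frac{4}{9} at k = 0.


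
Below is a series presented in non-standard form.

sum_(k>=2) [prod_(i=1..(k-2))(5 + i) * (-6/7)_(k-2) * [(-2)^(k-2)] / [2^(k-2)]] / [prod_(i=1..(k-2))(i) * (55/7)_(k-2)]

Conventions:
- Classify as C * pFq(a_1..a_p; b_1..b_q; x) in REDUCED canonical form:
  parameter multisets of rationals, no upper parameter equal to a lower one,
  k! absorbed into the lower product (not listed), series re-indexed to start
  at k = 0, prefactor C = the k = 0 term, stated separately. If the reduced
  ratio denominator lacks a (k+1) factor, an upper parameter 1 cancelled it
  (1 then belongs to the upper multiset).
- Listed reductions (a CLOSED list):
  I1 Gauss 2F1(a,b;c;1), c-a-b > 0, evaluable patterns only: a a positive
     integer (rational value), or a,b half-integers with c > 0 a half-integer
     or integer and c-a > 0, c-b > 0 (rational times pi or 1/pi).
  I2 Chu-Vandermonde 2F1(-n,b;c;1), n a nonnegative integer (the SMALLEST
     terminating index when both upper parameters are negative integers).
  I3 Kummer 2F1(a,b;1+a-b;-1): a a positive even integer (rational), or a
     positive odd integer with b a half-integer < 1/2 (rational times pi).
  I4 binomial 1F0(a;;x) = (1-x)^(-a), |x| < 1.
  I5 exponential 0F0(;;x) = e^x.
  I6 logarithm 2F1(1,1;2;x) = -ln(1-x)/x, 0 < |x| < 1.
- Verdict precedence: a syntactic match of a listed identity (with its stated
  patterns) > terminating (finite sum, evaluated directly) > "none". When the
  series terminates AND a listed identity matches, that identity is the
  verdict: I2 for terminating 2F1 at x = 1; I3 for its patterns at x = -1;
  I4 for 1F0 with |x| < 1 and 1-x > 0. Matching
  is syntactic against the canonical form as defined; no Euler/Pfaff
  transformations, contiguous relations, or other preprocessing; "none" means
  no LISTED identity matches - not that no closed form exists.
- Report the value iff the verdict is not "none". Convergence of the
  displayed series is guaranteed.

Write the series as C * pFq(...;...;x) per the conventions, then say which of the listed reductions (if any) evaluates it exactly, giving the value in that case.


Prefactor 1, argument -1: 2F1 with upper {-6/7, 6} over lower {55/7}. Verdict: this is Kummer (I3) (x = -1; c = 55/7 equals 1+a-b for upper {-6/7, 6}: listed pattern). Its exact value is 2788/1715.

First insight: t_0 being 1, the product of the first k integers (C = 1) is k!.
Term ratio: r(k) = (-1) * (k-6/7) (k+6) / [(k+55/7) (k+1)] - rational in k. x = (-1); t_0 = 1; negate the roots.


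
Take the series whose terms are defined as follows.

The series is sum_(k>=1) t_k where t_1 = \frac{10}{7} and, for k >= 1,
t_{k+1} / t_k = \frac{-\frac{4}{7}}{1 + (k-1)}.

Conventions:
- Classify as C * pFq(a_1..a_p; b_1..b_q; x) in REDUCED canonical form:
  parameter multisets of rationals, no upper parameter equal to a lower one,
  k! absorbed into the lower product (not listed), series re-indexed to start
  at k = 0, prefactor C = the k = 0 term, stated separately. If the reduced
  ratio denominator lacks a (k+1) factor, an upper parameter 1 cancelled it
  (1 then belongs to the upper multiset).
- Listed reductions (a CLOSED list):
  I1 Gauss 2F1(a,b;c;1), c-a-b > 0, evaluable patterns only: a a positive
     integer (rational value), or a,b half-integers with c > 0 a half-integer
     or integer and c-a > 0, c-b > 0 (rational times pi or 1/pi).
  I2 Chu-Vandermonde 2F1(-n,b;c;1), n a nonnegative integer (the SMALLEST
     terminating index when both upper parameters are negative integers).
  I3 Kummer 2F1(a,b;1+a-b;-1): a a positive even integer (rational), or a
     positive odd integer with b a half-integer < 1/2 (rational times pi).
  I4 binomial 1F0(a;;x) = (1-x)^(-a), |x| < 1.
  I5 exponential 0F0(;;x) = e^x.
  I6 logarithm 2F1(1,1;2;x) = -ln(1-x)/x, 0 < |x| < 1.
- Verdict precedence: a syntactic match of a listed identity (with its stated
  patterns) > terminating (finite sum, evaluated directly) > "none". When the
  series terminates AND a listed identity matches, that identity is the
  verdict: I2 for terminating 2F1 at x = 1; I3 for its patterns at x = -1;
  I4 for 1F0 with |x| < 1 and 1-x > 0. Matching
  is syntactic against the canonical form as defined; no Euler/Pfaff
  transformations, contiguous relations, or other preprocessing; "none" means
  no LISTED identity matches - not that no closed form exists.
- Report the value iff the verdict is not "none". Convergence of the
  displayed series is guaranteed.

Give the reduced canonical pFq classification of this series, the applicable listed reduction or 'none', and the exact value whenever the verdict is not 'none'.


With C = \frac{10}{7}: the canonical form is 0F0(-; -; -\frac{4}{7}). Verdict: this is the I5 exponential reduction (the 0F0 exponential series at x = -\frac{4}{7}). Its exact value is \frac{10}{7} \cdot e^{-\frac{4}{7}}.

The tell: with t_0 = \frac{10}{7}, the expanded ratio factors over Q; prefactor 10/7, roots give parameters.
Ratio: r(k) = -\frac{4}{7} * 1 / [(k+1)] - rational in k, leading ratio -\frac{4}{7}; with t_0 = \frac{10}{7}, classification follows.


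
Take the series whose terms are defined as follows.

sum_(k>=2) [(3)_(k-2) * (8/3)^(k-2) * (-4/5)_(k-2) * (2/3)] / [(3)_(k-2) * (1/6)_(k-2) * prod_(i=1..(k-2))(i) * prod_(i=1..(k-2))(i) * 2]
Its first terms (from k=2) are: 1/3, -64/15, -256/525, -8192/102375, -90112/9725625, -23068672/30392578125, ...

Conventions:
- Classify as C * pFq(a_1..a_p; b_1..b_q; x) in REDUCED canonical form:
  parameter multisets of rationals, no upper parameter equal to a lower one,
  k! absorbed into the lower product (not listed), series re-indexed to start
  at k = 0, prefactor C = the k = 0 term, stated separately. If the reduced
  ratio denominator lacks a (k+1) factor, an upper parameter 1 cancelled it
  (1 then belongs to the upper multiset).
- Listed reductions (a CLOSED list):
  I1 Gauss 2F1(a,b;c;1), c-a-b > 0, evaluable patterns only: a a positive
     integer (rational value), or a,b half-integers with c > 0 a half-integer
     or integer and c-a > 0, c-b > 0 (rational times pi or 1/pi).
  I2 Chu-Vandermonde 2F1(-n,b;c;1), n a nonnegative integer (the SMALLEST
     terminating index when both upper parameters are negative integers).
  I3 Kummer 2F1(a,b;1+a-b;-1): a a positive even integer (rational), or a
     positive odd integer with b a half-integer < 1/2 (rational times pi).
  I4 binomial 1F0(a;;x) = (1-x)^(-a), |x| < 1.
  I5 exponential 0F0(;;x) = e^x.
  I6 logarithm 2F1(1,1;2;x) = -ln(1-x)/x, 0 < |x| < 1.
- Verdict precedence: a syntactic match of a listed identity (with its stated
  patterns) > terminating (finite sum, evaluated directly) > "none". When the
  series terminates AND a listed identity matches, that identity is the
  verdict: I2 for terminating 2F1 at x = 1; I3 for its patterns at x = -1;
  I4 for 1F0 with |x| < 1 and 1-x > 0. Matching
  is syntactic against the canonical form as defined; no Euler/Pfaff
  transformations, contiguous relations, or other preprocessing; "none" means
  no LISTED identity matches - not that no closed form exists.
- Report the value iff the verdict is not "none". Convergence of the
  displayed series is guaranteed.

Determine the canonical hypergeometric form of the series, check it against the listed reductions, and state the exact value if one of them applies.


At argument 8/3: a 1F2 with upper {-4/5}, lower {1/6, 1}, scaled by C = 1/3. Verdict: no listed reduction: x = 8/3 and upper {-4/5} fail every I1-I6 pattern.

The tell: t_0 = 1/3 here, and the product of the first k integers (C = 1/3, x = 8/3) is k!.
Step ratio: r(k) = (8/3) * (k-4/5) / [(k+1/6) (k+1) (k+1)] - rational; roots negated = parameters, x = (8/3), C = 1/3.


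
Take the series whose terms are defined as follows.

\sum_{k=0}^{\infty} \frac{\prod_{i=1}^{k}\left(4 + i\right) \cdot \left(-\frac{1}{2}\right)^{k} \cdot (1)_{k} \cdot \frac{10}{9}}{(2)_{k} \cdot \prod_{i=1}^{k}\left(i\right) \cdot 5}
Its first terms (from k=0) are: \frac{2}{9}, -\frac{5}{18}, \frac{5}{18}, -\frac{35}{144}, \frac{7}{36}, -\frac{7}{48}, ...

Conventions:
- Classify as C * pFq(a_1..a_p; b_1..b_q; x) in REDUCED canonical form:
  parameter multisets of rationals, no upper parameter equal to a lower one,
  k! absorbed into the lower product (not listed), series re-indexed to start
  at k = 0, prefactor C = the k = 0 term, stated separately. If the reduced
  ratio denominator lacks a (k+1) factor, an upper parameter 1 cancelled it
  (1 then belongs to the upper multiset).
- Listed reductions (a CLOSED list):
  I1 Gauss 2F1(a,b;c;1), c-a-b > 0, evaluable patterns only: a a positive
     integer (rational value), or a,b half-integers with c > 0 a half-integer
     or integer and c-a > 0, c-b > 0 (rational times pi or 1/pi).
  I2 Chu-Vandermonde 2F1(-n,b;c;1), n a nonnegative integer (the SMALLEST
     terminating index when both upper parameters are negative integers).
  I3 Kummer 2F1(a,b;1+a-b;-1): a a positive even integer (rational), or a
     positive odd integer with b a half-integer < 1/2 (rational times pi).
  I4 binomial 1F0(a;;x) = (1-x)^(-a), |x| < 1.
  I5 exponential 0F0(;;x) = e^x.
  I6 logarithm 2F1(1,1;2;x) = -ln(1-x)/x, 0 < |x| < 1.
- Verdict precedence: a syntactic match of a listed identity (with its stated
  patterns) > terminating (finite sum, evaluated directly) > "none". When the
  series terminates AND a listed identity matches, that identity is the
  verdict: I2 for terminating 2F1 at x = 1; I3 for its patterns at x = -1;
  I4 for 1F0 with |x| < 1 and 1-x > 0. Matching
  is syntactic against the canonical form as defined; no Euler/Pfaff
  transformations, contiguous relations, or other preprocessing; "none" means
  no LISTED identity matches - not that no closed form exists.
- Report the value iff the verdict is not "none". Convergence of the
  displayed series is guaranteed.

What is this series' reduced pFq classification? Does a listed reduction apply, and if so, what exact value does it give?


Key observation: t_0 = \frac{2}{9} here, and the constant factors (C = 2/9, x = -1/2) combine into one prefactor.
Step ratio: r(k) = -\frac{1}{2} * (k+1) (k+5) / [(k+2) (k+1)] - rational; roots negated = parameters, x = -\frac{1}{2}, C = \frac{2}{9}.

At argument -\frac{1}{2}: a 2F1 with upper {1, 5}, lower {2}, scaled by C = \frac{2}{9}. Verdict: none - this 2F1 at x = -\frac{1}{2} matches no listed pattern, and upper {1, 5} holds no stopper.


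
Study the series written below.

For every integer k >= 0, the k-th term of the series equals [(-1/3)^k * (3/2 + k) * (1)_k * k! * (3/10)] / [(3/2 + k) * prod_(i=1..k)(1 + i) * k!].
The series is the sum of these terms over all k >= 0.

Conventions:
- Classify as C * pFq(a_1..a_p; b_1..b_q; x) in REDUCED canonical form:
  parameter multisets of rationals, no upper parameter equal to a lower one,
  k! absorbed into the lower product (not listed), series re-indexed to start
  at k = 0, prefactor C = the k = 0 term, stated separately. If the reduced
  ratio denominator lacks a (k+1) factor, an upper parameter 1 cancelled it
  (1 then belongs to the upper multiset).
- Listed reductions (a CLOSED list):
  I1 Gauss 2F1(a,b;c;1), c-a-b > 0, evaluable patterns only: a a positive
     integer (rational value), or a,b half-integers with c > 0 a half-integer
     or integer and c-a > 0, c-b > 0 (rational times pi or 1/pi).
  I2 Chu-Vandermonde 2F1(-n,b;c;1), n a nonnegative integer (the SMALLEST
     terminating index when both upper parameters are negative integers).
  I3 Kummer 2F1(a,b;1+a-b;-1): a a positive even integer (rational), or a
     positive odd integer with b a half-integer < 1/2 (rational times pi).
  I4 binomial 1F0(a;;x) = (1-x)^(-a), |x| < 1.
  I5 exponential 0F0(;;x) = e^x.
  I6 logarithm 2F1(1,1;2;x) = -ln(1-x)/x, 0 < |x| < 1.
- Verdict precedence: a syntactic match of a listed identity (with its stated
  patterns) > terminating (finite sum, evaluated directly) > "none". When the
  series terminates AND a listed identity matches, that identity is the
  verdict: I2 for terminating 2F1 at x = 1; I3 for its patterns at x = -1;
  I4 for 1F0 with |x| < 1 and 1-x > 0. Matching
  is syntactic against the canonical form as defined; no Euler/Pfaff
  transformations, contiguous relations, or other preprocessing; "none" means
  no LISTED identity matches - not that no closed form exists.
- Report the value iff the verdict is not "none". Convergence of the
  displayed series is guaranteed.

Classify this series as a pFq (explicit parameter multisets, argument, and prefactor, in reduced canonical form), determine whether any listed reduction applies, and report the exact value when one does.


With C = 3/10: the canonical form is 2F1(1, 1; 2; -1/3). Verdict: the I6 logarithm reduction fires (the logarithm: parameters (1,1;2), x = -1/3). Hence: (9/10) * ln(4/3).

First insight: with t_0 = 3/10, the factorial ratio (prefactor 3/10) (k+a-1)!/(a-1)! is a rising factorial (a)_k.
Consecutive-term ratio: r(k) = (-1/3) * (k+1) (k+1) / [(k+2) (k+1)] - poly over poly, x = (-1/3) from leading terms; C = 3/10 at k = 0.
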